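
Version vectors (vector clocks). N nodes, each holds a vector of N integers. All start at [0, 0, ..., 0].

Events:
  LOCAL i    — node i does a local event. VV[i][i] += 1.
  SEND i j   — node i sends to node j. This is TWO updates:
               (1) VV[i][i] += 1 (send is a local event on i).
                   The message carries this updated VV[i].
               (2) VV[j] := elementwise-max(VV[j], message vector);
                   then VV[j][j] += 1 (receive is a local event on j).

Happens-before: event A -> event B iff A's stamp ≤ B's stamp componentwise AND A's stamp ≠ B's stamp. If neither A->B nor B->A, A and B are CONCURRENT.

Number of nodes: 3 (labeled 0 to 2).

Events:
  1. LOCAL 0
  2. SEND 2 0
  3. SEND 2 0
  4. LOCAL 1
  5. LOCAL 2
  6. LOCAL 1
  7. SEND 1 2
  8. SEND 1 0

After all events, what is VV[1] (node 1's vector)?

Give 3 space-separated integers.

Answer: 0 4 0

Derivation:
Initial: VV[0]=[0, 0, 0]
Initial: VV[1]=[0, 0, 0]
Initial: VV[2]=[0, 0, 0]
Event 1: LOCAL 0: VV[0][0]++ -> VV[0]=[1, 0, 0]
Event 2: SEND 2->0: VV[2][2]++ -> VV[2]=[0, 0, 1], msg_vec=[0, 0, 1]; VV[0]=max(VV[0],msg_vec) then VV[0][0]++ -> VV[0]=[2, 0, 1]
Event 3: SEND 2->0: VV[2][2]++ -> VV[2]=[0, 0, 2], msg_vec=[0, 0, 2]; VV[0]=max(VV[0],msg_vec) then VV[0][0]++ -> VV[0]=[3, 0, 2]
Event 4: LOCAL 1: VV[1][1]++ -> VV[1]=[0, 1, 0]
Event 5: LOCAL 2: VV[2][2]++ -> VV[2]=[0, 0, 3]
Event 6: LOCAL 1: VV[1][1]++ -> VV[1]=[0, 2, 0]
Event 7: SEND 1->2: VV[1][1]++ -> VV[1]=[0, 3, 0], msg_vec=[0, 3, 0]; VV[2]=max(VV[2],msg_vec) then VV[2][2]++ -> VV[2]=[0, 3, 4]
Event 8: SEND 1->0: VV[1][1]++ -> VV[1]=[0, 4, 0], msg_vec=[0, 4, 0]; VV[0]=max(VV[0],msg_vec) then VV[0][0]++ -> VV[0]=[4, 4, 2]
Final vectors: VV[0]=[4, 4, 2]; VV[1]=[0, 4, 0]; VV[2]=[0, 3, 4]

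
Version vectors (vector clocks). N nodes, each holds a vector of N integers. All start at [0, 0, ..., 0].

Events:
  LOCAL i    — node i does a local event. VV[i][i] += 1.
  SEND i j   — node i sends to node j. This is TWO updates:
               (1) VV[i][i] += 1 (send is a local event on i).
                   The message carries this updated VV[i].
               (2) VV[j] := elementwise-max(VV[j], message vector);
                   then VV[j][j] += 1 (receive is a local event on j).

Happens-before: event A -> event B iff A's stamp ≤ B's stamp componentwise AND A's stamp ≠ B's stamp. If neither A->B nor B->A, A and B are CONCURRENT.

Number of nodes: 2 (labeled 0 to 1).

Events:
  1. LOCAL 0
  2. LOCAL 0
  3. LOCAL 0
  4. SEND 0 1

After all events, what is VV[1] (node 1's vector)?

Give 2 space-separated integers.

Initial: VV[0]=[0, 0]
Initial: VV[1]=[0, 0]
Event 1: LOCAL 0: VV[0][0]++ -> VV[0]=[1, 0]
Event 2: LOCAL 0: VV[0][0]++ -> VV[0]=[2, 0]
Event 3: LOCAL 0: VV[0][0]++ -> VV[0]=[3, 0]
Event 4: SEND 0->1: VV[0][0]++ -> VV[0]=[4, 0], msg_vec=[4, 0]; VV[1]=max(VV[1],msg_vec) then VV[1][1]++ -> VV[1]=[4, 1]
Final vectors: VV[0]=[4, 0]; VV[1]=[4, 1]

Answer: 4 1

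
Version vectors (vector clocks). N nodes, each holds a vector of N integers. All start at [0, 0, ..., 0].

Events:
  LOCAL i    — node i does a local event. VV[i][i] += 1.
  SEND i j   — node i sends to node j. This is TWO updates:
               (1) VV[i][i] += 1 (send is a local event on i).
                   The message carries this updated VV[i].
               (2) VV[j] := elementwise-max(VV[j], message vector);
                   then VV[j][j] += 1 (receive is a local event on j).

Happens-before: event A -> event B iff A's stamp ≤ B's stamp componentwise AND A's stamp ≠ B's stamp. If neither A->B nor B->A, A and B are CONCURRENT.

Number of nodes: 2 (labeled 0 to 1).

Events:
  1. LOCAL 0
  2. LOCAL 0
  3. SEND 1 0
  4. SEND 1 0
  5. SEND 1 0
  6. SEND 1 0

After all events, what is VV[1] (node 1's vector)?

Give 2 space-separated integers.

Initial: VV[0]=[0, 0]
Initial: VV[1]=[0, 0]
Event 1: LOCAL 0: VV[0][0]++ -> VV[0]=[1, 0]
Event 2: LOCAL 0: VV[0][0]++ -> VV[0]=[2, 0]
Event 3: SEND 1->0: VV[1][1]++ -> VV[1]=[0, 1], msg_vec=[0, 1]; VV[0]=max(VV[0],msg_vec) then VV[0][0]++ -> VV[0]=[3, 1]
Event 4: SEND 1->0: VV[1][1]++ -> VV[1]=[0, 2], msg_vec=[0, 2]; VV[0]=max(VV[0],msg_vec) then VV[0][0]++ -> VV[0]=[4, 2]
Event 5: SEND 1->0: VV[1][1]++ -> VV[1]=[0, 3], msg_vec=[0, 3]; VV[0]=max(VV[0],msg_vec) then VV[0][0]++ -> VV[0]=[5, 3]
Event 6: SEND 1->0: VV[1][1]++ -> VV[1]=[0, 4], msg_vec=[0, 4]; VV[0]=max(VV[0],msg_vec) then VV[0][0]++ -> VV[0]=[6, 4]
Final vectors: VV[0]=[6, 4]; VV[1]=[0, 4]

Answer: 0 4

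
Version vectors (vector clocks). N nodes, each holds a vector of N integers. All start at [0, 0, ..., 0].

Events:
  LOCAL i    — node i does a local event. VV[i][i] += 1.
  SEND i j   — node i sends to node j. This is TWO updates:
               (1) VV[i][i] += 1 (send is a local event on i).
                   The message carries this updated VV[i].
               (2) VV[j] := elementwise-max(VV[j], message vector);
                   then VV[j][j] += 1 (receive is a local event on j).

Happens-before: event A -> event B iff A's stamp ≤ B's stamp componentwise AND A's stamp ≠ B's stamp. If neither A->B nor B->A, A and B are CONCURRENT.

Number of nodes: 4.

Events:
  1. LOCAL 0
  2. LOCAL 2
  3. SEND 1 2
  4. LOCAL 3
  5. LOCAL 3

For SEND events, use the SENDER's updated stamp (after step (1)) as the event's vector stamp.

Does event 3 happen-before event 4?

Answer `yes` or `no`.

Initial: VV[0]=[0, 0, 0, 0]
Initial: VV[1]=[0, 0, 0, 0]
Initial: VV[2]=[0, 0, 0, 0]
Initial: VV[3]=[0, 0, 0, 0]
Event 1: LOCAL 0: VV[0][0]++ -> VV[0]=[1, 0, 0, 0]
Event 2: LOCAL 2: VV[2][2]++ -> VV[2]=[0, 0, 1, 0]
Event 3: SEND 1->2: VV[1][1]++ -> VV[1]=[0, 1, 0, 0], msg_vec=[0, 1, 0, 0]; VV[2]=max(VV[2],msg_vec) then VV[2][2]++ -> VV[2]=[0, 1, 2, 0]
Event 4: LOCAL 3: VV[3][3]++ -> VV[3]=[0, 0, 0, 1]
Event 5: LOCAL 3: VV[3][3]++ -> VV[3]=[0, 0, 0, 2]
Event 3 stamp: [0, 1, 0, 0]
Event 4 stamp: [0, 0, 0, 1]
[0, 1, 0, 0] <= [0, 0, 0, 1]? False. Equal? False. Happens-before: False

Answer: no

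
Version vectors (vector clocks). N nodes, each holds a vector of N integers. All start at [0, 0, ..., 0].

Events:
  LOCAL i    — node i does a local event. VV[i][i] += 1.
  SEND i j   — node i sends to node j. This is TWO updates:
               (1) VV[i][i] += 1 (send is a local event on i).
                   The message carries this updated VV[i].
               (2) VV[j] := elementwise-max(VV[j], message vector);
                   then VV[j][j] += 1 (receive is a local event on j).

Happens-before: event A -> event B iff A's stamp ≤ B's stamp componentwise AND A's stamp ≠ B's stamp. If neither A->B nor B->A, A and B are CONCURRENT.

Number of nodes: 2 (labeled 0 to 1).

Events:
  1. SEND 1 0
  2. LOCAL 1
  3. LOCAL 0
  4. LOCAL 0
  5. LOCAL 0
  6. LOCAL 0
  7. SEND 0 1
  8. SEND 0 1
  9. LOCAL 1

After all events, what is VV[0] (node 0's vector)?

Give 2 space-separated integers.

Answer: 7 1

Derivation:
Initial: VV[0]=[0, 0]
Initial: VV[1]=[0, 0]
Event 1: SEND 1->0: VV[1][1]++ -> VV[1]=[0, 1], msg_vec=[0, 1]; VV[0]=max(VV[0],msg_vec) then VV[0][0]++ -> VV[0]=[1, 1]
Event 2: LOCAL 1: VV[1][1]++ -> VV[1]=[0, 2]
Event 3: LOCAL 0: VV[0][0]++ -> VV[0]=[2, 1]
Event 4: LOCAL 0: VV[0][0]++ -> VV[0]=[3, 1]
Event 5: LOCAL 0: VV[0][0]++ -> VV[0]=[4, 1]
Event 6: LOCAL 0: VV[0][0]++ -> VV[0]=[5, 1]
Event 7: SEND 0->1: VV[0][0]++ -> VV[0]=[6, 1], msg_vec=[6, 1]; VV[1]=max(VV[1],msg_vec) then VV[1][1]++ -> VV[1]=[6, 3]
Event 8: SEND 0->1: VV[0][0]++ -> VV[0]=[7, 1], msg_vec=[7, 1]; VV[1]=max(VV[1],msg_vec) then VV[1][1]++ -> VV[1]=[7, 4]
Event 9: LOCAL 1: VV[1][1]++ -> VV[1]=[7, 5]
Final vectors: VV[0]=[7, 1]; VV[1]=[7, 5]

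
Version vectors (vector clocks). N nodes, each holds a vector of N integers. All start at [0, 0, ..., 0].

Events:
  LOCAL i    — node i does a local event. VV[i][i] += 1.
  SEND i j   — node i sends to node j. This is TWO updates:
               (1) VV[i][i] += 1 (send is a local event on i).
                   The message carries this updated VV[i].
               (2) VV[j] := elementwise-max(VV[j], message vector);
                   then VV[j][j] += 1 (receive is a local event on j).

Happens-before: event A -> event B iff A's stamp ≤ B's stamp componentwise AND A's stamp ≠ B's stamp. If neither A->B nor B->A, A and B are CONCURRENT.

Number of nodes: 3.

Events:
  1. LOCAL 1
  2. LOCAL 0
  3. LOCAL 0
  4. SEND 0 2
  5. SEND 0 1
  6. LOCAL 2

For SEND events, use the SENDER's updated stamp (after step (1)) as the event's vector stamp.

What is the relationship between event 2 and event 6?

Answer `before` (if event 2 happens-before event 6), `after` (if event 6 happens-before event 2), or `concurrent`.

Answer: before

Derivation:
Initial: VV[0]=[0, 0, 0]
Initial: VV[1]=[0, 0, 0]
Initial: VV[2]=[0, 0, 0]
Event 1: LOCAL 1: VV[1][1]++ -> VV[1]=[0, 1, 0]
Event 2: LOCAL 0: VV[0][0]++ -> VV[0]=[1, 0, 0]
Event 3: LOCAL 0: VV[0][0]++ -> VV[0]=[2, 0, 0]
Event 4: SEND 0->2: VV[0][0]++ -> VV[0]=[3, 0, 0], msg_vec=[3, 0, 0]; VV[2]=max(VV[2],msg_vec) then VV[2][2]++ -> VV[2]=[3, 0, 1]
Event 5: SEND 0->1: VV[0][0]++ -> VV[0]=[4, 0, 0], msg_vec=[4, 0, 0]; VV[1]=max(VV[1],msg_vec) then VV[1][1]++ -> VV[1]=[4, 2, 0]
Event 6: LOCAL 2: VV[2][2]++ -> VV[2]=[3, 0, 2]
Event 2 stamp: [1, 0, 0]
Event 6 stamp: [3, 0, 2]
[1, 0, 0] <= [3, 0, 2]? True
[3, 0, 2] <= [1, 0, 0]? False
Relation: before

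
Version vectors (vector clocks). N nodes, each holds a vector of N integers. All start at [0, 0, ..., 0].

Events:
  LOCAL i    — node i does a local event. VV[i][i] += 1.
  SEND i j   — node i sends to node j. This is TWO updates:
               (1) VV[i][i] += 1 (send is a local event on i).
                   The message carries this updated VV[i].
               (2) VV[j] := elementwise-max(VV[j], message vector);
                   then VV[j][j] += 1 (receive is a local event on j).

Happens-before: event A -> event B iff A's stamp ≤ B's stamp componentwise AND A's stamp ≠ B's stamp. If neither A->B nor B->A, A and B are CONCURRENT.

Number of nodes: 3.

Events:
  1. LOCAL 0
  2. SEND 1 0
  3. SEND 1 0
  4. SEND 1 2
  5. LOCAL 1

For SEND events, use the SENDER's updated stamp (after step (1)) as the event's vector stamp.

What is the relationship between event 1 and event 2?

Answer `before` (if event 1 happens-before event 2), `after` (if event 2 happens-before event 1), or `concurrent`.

Answer: concurrent

Derivation:
Initial: VV[0]=[0, 0, 0]
Initial: VV[1]=[0, 0, 0]
Initial: VV[2]=[0, 0, 0]
Event 1: LOCAL 0: VV[0][0]++ -> VV[0]=[1, 0, 0]
Event 2: SEND 1->0: VV[1][1]++ -> VV[1]=[0, 1, 0], msg_vec=[0, 1, 0]; VV[0]=max(VV[0],msg_vec) then VV[0][0]++ -> VV[0]=[2, 1, 0]
Event 3: SEND 1->0: VV[1][1]++ -> VV[1]=[0, 2, 0], msg_vec=[0, 2, 0]; VV[0]=max(VV[0],msg_vec) then VV[0][0]++ -> VV[0]=[3, 2, 0]
Event 4: SEND 1->2: VV[1][1]++ -> VV[1]=[0, 3, 0], msg_vec=[0, 3, 0]; VV[2]=max(VV[2],msg_vec) then VV[2][2]++ -> VV[2]=[0, 3, 1]
Event 5: LOCAL 1: VV[1][1]++ -> VV[1]=[0, 4, 0]
Event 1 stamp: [1, 0, 0]
Event 2 stamp: [0, 1, 0]
[1, 0, 0] <= [0, 1, 0]? False
[0, 1, 0] <= [1, 0, 0]? False
Relation: concurrent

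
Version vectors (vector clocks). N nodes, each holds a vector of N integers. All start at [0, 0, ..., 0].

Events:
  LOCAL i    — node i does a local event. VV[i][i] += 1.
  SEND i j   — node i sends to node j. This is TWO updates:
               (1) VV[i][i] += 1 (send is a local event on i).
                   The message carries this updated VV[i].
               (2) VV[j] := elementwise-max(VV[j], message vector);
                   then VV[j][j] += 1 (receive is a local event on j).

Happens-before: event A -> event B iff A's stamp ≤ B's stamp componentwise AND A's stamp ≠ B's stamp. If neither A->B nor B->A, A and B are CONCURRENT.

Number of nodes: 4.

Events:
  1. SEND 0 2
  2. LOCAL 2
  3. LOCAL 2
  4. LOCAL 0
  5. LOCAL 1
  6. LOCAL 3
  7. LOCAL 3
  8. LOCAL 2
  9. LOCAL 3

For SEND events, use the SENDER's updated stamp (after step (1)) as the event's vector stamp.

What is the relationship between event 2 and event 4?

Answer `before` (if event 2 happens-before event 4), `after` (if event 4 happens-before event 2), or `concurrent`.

Initial: VV[0]=[0, 0, 0, 0]
Initial: VV[1]=[0, 0, 0, 0]
Initial: VV[2]=[0, 0, 0, 0]
Initial: VV[3]=[0, 0, 0, 0]
Event 1: SEND 0->2: VV[0][0]++ -> VV[0]=[1, 0, 0, 0], msg_vec=[1, 0, 0, 0]; VV[2]=max(VV[2],msg_vec) then VV[2][2]++ -> VV[2]=[1, 0, 1, 0]
Event 2: LOCAL 2: VV[2][2]++ -> VV[2]=[1, 0, 2, 0]
Event 3: LOCAL 2: VV[2][2]++ -> VV[2]=[1, 0, 3, 0]
Event 4: LOCAL 0: VV[0][0]++ -> VV[0]=[2, 0, 0, 0]
Event 5: LOCAL 1: VV[1][1]++ -> VV[1]=[0, 1, 0, 0]
Event 6: LOCAL 3: VV[3][3]++ -> VV[3]=[0, 0, 0, 1]
Event 7: LOCAL 3: VV[3][3]++ -> VV[3]=[0, 0, 0, 2]
Event 8: LOCAL 2: VV[2][2]++ -> VV[2]=[1, 0, 4, 0]
Event 9: LOCAL 3: VV[3][3]++ -> VV[3]=[0, 0, 0, 3]
Event 2 stamp: [1, 0, 2, 0]
Event 4 stamp: [2, 0, 0, 0]
[1, 0, 2, 0] <= [2, 0, 0, 0]? False
[2, 0, 0, 0] <= [1, 0, 2, 0]? False
Relation: concurrent

Answer: concurrent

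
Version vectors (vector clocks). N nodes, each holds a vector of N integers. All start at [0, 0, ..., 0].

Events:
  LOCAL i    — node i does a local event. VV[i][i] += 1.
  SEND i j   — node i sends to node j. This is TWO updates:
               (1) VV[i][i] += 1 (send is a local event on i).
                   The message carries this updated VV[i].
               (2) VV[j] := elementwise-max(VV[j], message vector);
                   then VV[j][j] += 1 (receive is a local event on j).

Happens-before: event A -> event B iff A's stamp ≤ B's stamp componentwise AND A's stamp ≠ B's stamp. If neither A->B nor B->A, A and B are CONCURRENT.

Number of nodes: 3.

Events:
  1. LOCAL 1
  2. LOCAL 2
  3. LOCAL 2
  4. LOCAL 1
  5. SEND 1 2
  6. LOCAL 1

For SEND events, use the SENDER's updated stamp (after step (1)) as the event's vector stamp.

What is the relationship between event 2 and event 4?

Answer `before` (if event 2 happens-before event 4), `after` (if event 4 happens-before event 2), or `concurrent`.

Initial: VV[0]=[0, 0, 0]
Initial: VV[1]=[0, 0, 0]
Initial: VV[2]=[0, 0, 0]
Event 1: LOCAL 1: VV[1][1]++ -> VV[1]=[0, 1, 0]
Event 2: LOCAL 2: VV[2][2]++ -> VV[2]=[0, 0, 1]
Event 3: LOCAL 2: VV[2][2]++ -> VV[2]=[0, 0, 2]
Event 4: LOCAL 1: VV[1][1]++ -> VV[1]=[0, 2, 0]
Event 5: SEND 1->2: VV[1][1]++ -> VV[1]=[0, 3, 0], msg_vec=[0, 3, 0]; VV[2]=max(VV[2],msg_vec) then VV[2][2]++ -> VV[2]=[0, 3, 3]
Event 6: LOCAL 1: VV[1][1]++ -> VV[1]=[0, 4, 0]
Event 2 stamp: [0, 0, 1]
Event 4 stamp: [0, 2, 0]
[0, 0, 1] <= [0, 2, 0]? False
[0, 2, 0] <= [0, 0, 1]? False
Relation: concurrent

Answer: concurrent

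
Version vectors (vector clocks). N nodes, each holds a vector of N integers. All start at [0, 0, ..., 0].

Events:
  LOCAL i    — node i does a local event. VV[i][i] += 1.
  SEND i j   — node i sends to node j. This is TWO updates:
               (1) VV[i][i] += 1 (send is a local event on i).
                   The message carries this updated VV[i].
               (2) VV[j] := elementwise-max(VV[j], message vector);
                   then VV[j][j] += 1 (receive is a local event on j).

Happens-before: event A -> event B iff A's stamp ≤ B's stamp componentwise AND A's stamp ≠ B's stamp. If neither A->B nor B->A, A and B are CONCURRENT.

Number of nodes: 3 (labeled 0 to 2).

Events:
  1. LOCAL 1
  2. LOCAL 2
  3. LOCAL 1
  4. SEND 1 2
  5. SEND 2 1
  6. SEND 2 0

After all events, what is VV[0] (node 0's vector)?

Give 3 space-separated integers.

Answer: 1 3 4

Derivation:
Initial: VV[0]=[0, 0, 0]
Initial: VV[1]=[0, 0, 0]
Initial: VV[2]=[0, 0, 0]
Event 1: LOCAL 1: VV[1][1]++ -> VV[1]=[0, 1, 0]
Event 2: LOCAL 2: VV[2][2]++ -> VV[2]=[0, 0, 1]
Event 3: LOCAL 1: VV[1][1]++ -> VV[1]=[0, 2, 0]
Event 4: SEND 1->2: VV[1][1]++ -> VV[1]=[0, 3, 0], msg_vec=[0, 3, 0]; VV[2]=max(VV[2],msg_vec) then VV[2][2]++ -> VV[2]=[0, 3, 2]
Event 5: SEND 2->1: VV[2][2]++ -> VV[2]=[0, 3, 3], msg_vec=[0, 3, 3]; VV[1]=max(VV[1],msg_vec) then VV[1][1]++ -> VV[1]=[0, 4, 3]
Event 6: SEND 2->0: VV[2][2]++ -> VV[2]=[0, 3, 4], msg_vec=[0, 3, 4]; VV[0]=max(VV[0],msg_vec) then VV[0][0]++ -> VV[0]=[1, 3, 4]
Final vectors: VV[0]=[1, 3, 4]; VV[1]=[0, 4, 3]; VV[2]=[0, 3, 4]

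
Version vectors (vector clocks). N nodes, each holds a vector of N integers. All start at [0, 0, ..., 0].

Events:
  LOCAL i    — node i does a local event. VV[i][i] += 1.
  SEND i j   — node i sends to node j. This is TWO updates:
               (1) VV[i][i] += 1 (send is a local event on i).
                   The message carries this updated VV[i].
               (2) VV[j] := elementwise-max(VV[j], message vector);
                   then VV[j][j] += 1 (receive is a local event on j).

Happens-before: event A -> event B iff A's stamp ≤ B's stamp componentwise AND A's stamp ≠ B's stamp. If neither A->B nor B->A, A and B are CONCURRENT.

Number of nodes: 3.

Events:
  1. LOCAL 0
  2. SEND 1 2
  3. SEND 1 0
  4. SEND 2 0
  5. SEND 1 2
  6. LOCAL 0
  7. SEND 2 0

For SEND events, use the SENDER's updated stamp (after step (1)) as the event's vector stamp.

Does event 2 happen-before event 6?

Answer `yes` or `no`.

Answer: yes

Derivation:
Initial: VV[0]=[0, 0, 0]
Initial: VV[1]=[0, 0, 0]
Initial: VV[2]=[0, 0, 0]
Event 1: LOCAL 0: VV[0][0]++ -> VV[0]=[1, 0, 0]
Event 2: SEND 1->2: VV[1][1]++ -> VV[1]=[0, 1, 0], msg_vec=[0, 1, 0]; VV[2]=max(VV[2],msg_vec) then VV[2][2]++ -> VV[2]=[0, 1, 1]
Event 3: SEND 1->0: VV[1][1]++ -> VV[1]=[0, 2, 0], msg_vec=[0, 2, 0]; VV[0]=max(VV[0],msg_vec) then VV[0][0]++ -> VV[0]=[2, 2, 0]
Event 4: SEND 2->0: VV[2][2]++ -> VV[2]=[0, 1, 2], msg_vec=[0, 1, 2]; VV[0]=max(VV[0],msg_vec) then VV[0][0]++ -> VV[0]=[3, 2, 2]
Event 5: SEND 1->2: VV[1][1]++ -> VV[1]=[0, 3, 0], msg_vec=[0, 3, 0]; VV[2]=max(VV[2],msg_vec) then VV[2][2]++ -> VV[2]=[0, 3, 3]
Event 6: LOCAL 0: VV[0][0]++ -> VV[0]=[4, 2, 2]
Event 7: SEND 2->0: VV[2][2]++ -> VV[2]=[0, 3, 4], msg_vec=[0, 3, 4]; VV[0]=max(VV[0],msg_vec) then VV[0][0]++ -> VV[0]=[5, 3, 4]
Event 2 stamp: [0, 1, 0]
Event 6 stamp: [4, 2, 2]
[0, 1, 0] <= [4, 2, 2]? True. Equal? False. Happens-before: True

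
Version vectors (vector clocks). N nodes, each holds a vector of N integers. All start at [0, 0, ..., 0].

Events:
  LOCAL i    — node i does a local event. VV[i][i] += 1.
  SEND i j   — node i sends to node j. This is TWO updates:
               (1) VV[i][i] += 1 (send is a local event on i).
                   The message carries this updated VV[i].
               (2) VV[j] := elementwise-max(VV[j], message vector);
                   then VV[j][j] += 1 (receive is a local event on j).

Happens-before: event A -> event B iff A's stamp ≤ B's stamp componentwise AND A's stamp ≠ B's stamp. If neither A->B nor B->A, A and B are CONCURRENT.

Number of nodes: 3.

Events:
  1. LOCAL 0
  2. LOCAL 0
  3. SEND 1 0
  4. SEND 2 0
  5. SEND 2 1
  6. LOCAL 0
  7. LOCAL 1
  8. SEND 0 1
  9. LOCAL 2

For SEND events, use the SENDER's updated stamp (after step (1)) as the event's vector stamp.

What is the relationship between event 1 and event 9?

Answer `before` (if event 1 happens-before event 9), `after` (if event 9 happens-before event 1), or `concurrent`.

Answer: concurrent

Derivation:
Initial: VV[0]=[0, 0, 0]
Initial: VV[1]=[0, 0, 0]
Initial: VV[2]=[0, 0, 0]
Event 1: LOCAL 0: VV[0][0]++ -> VV[0]=[1, 0, 0]
Event 2: LOCAL 0: VV[0][0]++ -> VV[0]=[2, 0, 0]
Event 3: SEND 1->0: VV[1][1]++ -> VV[1]=[0, 1, 0], msg_vec=[0, 1, 0]; VV[0]=max(VV[0],msg_vec) then VV[0][0]++ -> VV[0]=[3, 1, 0]
Event 4: SEND 2->0: VV[2][2]++ -> VV[2]=[0, 0, 1], msg_vec=[0, 0, 1]; VV[0]=max(VV[0],msg_vec) then VV[0][0]++ -> VV[0]=[4, 1, 1]
Event 5: SEND 2->1: VV[2][2]++ -> VV[2]=[0, 0, 2], msg_vec=[0, 0, 2]; VV[1]=max(VV[1],msg_vec) then VV[1][1]++ -> VV[1]=[0, 2, 2]
Event 6: LOCAL 0: VV[0][0]++ -> VV[0]=[5, 1, 1]
Event 7: LOCAL 1: VV[1][1]++ -> VV[1]=[0, 3, 2]
Event 8: SEND 0->1: VV[0][0]++ -> VV[0]=[6, 1, 1], msg_vec=[6, 1, 1]; VV[1]=max(VV[1],msg_vec) then VV[1][1]++ -> VV[1]=[6, 4, 2]
Event 9: LOCAL 2: VV[2][2]++ -> VV[2]=[0, 0, 3]
Event 1 stamp: [1, 0, 0]
Event 9 stamp: [0, 0, 3]
[1, 0, 0] <= [0, 0, 3]? False
[0, 0, 3] <= [1, 0, 0]? False
Relation: concurrent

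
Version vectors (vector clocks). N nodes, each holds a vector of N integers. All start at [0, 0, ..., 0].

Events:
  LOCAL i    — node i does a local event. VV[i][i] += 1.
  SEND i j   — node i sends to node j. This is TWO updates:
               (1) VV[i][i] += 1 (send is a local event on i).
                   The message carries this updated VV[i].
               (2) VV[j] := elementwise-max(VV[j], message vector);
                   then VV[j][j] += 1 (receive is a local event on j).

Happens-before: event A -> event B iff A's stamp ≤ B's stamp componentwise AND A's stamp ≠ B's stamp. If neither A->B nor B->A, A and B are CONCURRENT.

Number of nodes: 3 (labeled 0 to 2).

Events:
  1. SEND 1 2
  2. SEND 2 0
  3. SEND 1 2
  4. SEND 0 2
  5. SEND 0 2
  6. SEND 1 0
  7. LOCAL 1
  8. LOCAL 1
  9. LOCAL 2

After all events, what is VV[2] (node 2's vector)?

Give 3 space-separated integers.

Answer: 3 2 6

Derivation:
Initial: VV[0]=[0, 0, 0]
Initial: VV[1]=[0, 0, 0]
Initial: VV[2]=[0, 0, 0]
Event 1: SEND 1->2: VV[1][1]++ -> VV[1]=[0, 1, 0], msg_vec=[0, 1, 0]; VV[2]=max(VV[2],msg_vec) then VV[2][2]++ -> VV[2]=[0, 1, 1]
Event 2: SEND 2->0: VV[2][2]++ -> VV[2]=[0, 1, 2], msg_vec=[0, 1, 2]; VV[0]=max(VV[0],msg_vec) then VV[0][0]++ -> VV[0]=[1, 1, 2]
Event 3: SEND 1->2: VV[1][1]++ -> VV[1]=[0, 2, 0], msg_vec=[0, 2, 0]; VV[2]=max(VV[2],msg_vec) then VV[2][2]++ -> VV[2]=[0, 2, 3]
Event 4: SEND 0->2: VV[0][0]++ -> VV[0]=[2, 1, 2], msg_vec=[2, 1, 2]; VV[2]=max(VV[2],msg_vec) then VV[2][2]++ -> VV[2]=[2, 2, 4]
Event 5: SEND 0->2: VV[0][0]++ -> VV[0]=[3, 1, 2], msg_vec=[3, 1, 2]; VV[2]=max(VV[2],msg_vec) then VV[2][2]++ -> VV[2]=[3, 2, 5]
Event 6: SEND 1->0: VV[1][1]++ -> VV[1]=[0, 3, 0], msg_vec=[0, 3, 0]; VV[0]=max(VV[0],msg_vec) then VV[0][0]++ -> VV[0]=[4, 3, 2]
Event 7: LOCAL 1: VV[1][1]++ -> VV[1]=[0, 4, 0]
Event 8: LOCAL 1: VV[1][1]++ -> VV[1]=[0, 5, 0]
Event 9: LOCAL 2: VV[2][2]++ -> VV[2]=[3, 2, 6]
Final vectors: VV[0]=[4, 3, 2]; VV[1]=[0, 5, 0]; VV[2]=[3, 2, 6]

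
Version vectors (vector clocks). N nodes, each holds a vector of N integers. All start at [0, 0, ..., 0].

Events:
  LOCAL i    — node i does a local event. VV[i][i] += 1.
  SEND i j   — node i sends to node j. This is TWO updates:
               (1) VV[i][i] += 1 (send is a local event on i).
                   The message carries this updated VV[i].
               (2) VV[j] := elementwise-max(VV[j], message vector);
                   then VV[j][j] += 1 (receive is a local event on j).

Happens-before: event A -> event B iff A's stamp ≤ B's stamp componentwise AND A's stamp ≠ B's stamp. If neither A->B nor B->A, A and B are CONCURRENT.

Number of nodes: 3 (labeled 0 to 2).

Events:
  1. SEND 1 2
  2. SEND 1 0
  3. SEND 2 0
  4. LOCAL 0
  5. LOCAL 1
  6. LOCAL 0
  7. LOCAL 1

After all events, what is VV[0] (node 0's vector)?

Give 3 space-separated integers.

Answer: 4 2 2

Derivation:
Initial: VV[0]=[0, 0, 0]
Initial: VV[1]=[0, 0, 0]
Initial: VV[2]=[0, 0, 0]
Event 1: SEND 1->2: VV[1][1]++ -> VV[1]=[0, 1, 0], msg_vec=[0, 1, 0]; VV[2]=max(VV[2],msg_vec) then VV[2][2]++ -> VV[2]=[0, 1, 1]
Event 2: SEND 1->0: VV[1][1]++ -> VV[1]=[0, 2, 0], msg_vec=[0, 2, 0]; VV[0]=max(VV[0],msg_vec) then VV[0][0]++ -> VV[0]=[1, 2, 0]
Event 3: SEND 2->0: VV[2][2]++ -> VV[2]=[0, 1, 2], msg_vec=[0, 1, 2]; VV[0]=max(VV[0],msg_vec) then VV[0][0]++ -> VV[0]=[2, 2, 2]
Event 4: LOCAL 0: VV[0][0]++ -> VV[0]=[3, 2, 2]
Event 5: LOCAL 1: VV[1][1]++ -> VV[1]=[0, 3, 0]
Event 6: LOCAL 0: VV[0][0]++ -> VV[0]=[4, 2, 2]
Event 7: LOCAL 1: VV[1][1]++ -> VV[1]=[0, 4, 0]
Final vectors: VV[0]=[4, 2, 2]; VV[1]=[0, 4, 0]; VV[2]=[0, 1, 2]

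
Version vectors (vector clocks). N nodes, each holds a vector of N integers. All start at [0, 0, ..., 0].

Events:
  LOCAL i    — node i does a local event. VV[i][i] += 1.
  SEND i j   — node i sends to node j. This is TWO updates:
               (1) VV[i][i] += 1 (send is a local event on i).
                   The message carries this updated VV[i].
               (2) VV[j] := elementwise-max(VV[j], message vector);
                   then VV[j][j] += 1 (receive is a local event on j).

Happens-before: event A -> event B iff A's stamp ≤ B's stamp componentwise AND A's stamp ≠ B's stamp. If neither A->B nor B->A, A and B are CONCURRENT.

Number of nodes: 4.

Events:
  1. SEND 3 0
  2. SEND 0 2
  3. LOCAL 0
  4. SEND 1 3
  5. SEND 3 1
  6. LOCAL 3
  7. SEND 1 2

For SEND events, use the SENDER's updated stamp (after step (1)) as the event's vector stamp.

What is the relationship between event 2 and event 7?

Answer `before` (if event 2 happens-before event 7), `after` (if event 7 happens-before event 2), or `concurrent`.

Answer: concurrent

Derivation:
Initial: VV[0]=[0, 0, 0, 0]
Initial: VV[1]=[0, 0, 0, 0]
Initial: VV[2]=[0, 0, 0, 0]
Initial: VV[3]=[0, 0, 0, 0]
Event 1: SEND 3->0: VV[3][3]++ -> VV[3]=[0, 0, 0, 1], msg_vec=[0, 0, 0, 1]; VV[0]=max(VV[0],msg_vec) then VV[0][0]++ -> VV[0]=[1, 0, 0, 1]
Event 2: SEND 0->2: VV[0][0]++ -> VV[0]=[2, 0, 0, 1], msg_vec=[2, 0, 0, 1]; VV[2]=max(VV[2],msg_vec) then VV[2][2]++ -> VV[2]=[2, 0, 1, 1]
Event 3: LOCAL 0: VV[0][0]++ -> VV[0]=[3, 0, 0, 1]
Event 4: SEND 1->3: VV[1][1]++ -> VV[1]=[0, 1, 0, 0], msg_vec=[0, 1, 0, 0]; VV[3]=max(VV[3],msg_vec) then VV[3][3]++ -> VV[3]=[0, 1, 0, 2]
Event 5: SEND 3->1: VV[3][3]++ -> VV[3]=[0, 1, 0, 3], msg_vec=[0, 1, 0, 3]; VV[1]=max(VV[1],msg_vec) then VV[1][1]++ -> VV[1]=[0, 2, 0, 3]
Event 6: LOCAL 3: VV[3][3]++ -> VV[3]=[0, 1, 0, 4]
Event 7: SEND 1->2: VV[1][1]++ -> VV[1]=[0, 3, 0, 3], msg_vec=[0, 3, 0, 3]; VV[2]=max(VV[2],msg_vec) then VV[2][2]++ -> VV[2]=[2, 3, 2, 3]
Event 2 stamp: [2, 0, 0, 1]
Event 7 stamp: [0, 3, 0, 3]
[2, 0, 0, 1] <= [0, 3, 0, 3]? False
[0, 3, 0, 3] <= [2, 0, 0, 1]? False
Relation: concurrent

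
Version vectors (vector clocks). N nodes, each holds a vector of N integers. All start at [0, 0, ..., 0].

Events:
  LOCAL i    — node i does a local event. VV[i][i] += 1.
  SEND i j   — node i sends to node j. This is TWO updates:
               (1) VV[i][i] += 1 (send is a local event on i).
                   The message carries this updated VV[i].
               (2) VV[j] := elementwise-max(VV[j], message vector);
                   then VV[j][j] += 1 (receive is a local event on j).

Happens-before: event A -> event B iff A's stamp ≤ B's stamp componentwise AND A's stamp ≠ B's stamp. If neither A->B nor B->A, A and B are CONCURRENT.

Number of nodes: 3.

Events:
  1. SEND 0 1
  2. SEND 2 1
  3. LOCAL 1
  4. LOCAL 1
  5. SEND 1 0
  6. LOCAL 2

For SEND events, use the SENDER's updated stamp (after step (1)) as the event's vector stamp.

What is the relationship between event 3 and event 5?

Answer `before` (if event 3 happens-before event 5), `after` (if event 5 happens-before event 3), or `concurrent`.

Answer: before

Derivation:
Initial: VV[0]=[0, 0, 0]
Initial: VV[1]=[0, 0, 0]
Initial: VV[2]=[0, 0, 0]
Event 1: SEND 0->1: VV[0][0]++ -> VV[0]=[1, 0, 0], msg_vec=[1, 0, 0]; VV[1]=max(VV[1],msg_vec) then VV[1][1]++ -> VV[1]=[1, 1, 0]
Event 2: SEND 2->1: VV[2][2]++ -> VV[2]=[0, 0, 1], msg_vec=[0, 0, 1]; VV[1]=max(VV[1],msg_vec) then VV[1][1]++ -> VV[1]=[1, 2, 1]
Event 3: LOCAL 1: VV[1][1]++ -> VV[1]=[1, 3, 1]
Event 4: LOCAL 1: VV[1][1]++ -> VV[1]=[1, 4, 1]
Event 5: SEND 1->0: VV[1][1]++ -> VV[1]=[1, 5, 1], msg_vec=[1, 5, 1]; VV[0]=max(VV[0],msg_vec) then VV[0][0]++ -> VV[0]=[2, 5, 1]
Event 6: LOCAL 2: VV[2][2]++ -> VV[2]=[0, 0, 2]
Event 3 stamp: [1, 3, 1]
Event 5 stamp: [1, 5, 1]
[1, 3, 1] <= [1, 5, 1]? True
[1, 5, 1] <= [1, 3, 1]? False
Relation: before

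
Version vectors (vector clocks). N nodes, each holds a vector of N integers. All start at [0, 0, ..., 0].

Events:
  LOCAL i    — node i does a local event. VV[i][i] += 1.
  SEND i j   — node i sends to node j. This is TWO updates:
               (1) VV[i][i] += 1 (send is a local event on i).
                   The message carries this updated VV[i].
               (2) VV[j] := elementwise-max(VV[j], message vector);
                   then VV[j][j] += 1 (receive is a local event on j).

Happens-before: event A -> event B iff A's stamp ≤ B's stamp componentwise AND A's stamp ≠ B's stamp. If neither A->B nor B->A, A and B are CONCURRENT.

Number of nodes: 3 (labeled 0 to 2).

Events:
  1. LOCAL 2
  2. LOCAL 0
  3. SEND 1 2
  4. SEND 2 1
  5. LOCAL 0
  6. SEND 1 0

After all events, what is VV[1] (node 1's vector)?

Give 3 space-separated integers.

Initial: VV[0]=[0, 0, 0]
Initial: VV[1]=[0, 0, 0]
Initial: VV[2]=[0, 0, 0]
Event 1: LOCAL 2: VV[2][2]++ -> VV[2]=[0, 0, 1]
Event 2: LOCAL 0: VV[0][0]++ -> VV[0]=[1, 0, 0]
Event 3: SEND 1->2: VV[1][1]++ -> VV[1]=[0, 1, 0], msg_vec=[0, 1, 0]; VV[2]=max(VV[2],msg_vec) then VV[2][2]++ -> VV[2]=[0, 1, 2]
Event 4: SEND 2->1: VV[2][2]++ -> VV[2]=[0, 1, 3], msg_vec=[0, 1, 3]; VV[1]=max(VV[1],msg_vec) then VV[1][1]++ -> VV[1]=[0, 2, 3]
Event 5: LOCAL 0: VV[0][0]++ -> VV[0]=[2, 0, 0]
Event 6: SEND 1->0: VV[1][1]++ -> VV[1]=[0, 3, 3], msg_vec=[0, 3, 3]; VV[0]=max(VV[0],msg_vec) then VV[0][0]++ -> VV[0]=[3, 3, 3]
Final vectors: VV[0]=[3, 3, 3]; VV[1]=[0, 3, 3]; VV[2]=[0, 1, 3]

Answer: 0 3 3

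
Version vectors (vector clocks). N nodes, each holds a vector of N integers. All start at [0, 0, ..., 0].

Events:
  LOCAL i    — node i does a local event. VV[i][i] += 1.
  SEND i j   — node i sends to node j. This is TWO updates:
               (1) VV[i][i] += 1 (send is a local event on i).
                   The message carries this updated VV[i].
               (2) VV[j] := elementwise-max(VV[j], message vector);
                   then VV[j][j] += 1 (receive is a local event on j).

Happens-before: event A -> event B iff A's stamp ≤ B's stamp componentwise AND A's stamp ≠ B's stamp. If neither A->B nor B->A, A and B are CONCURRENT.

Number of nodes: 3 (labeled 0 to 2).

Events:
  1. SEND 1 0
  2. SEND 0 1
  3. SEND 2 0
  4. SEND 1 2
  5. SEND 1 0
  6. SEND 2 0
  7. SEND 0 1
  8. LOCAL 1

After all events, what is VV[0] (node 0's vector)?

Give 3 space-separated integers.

Initial: VV[0]=[0, 0, 0]
Initial: VV[1]=[0, 0, 0]
Initial: VV[2]=[0, 0, 0]
Event 1: SEND 1->0: VV[1][1]++ -> VV[1]=[0, 1, 0], msg_vec=[0, 1, 0]; VV[0]=max(VV[0],msg_vec) then VV[0][0]++ -> VV[0]=[1, 1, 0]
Event 2: SEND 0->1: VV[0][0]++ -> VV[0]=[2, 1, 0], msg_vec=[2, 1, 0]; VV[1]=max(VV[1],msg_vec) then VV[1][1]++ -> VV[1]=[2, 2, 0]
Event 3: SEND 2->0: VV[2][2]++ -> VV[2]=[0, 0, 1], msg_vec=[0, 0, 1]; VV[0]=max(VV[0],msg_vec) then VV[0][0]++ -> VV[0]=[3, 1, 1]
Event 4: SEND 1->2: VV[1][1]++ -> VV[1]=[2, 3, 0], msg_vec=[2, 3, 0]; VV[2]=max(VV[2],msg_vec) then VV[2][2]++ -> VV[2]=[2, 3, 2]
Event 5: SEND 1->0: VV[1][1]++ -> VV[1]=[2, 4, 0], msg_vec=[2, 4, 0]; VV[0]=max(VV[0],msg_vec) then VV[0][0]++ -> VV[0]=[4, 4, 1]
Event 6: SEND 2->0: VV[2][2]++ -> VV[2]=[2, 3, 3], msg_vec=[2, 3, 3]; VV[0]=max(VV[0],msg_vec) then VV[0][0]++ -> VV[0]=[5, 4, 3]
Event 7: SEND 0->1: VV[0][0]++ -> VV[0]=[6, 4, 3], msg_vec=[6, 4, 3]; VV[1]=max(VV[1],msg_vec) then VV[1][1]++ -> VV[1]=[6, 5, 3]
Event 8: LOCAL 1: VV[1][1]++ -> VV[1]=[6, 6, 3]
Final vectors: VV[0]=[6, 4, 3]; VV[1]=[6, 6, 3]; VV[2]=[2, 3, 3]

Answer: 6 4 3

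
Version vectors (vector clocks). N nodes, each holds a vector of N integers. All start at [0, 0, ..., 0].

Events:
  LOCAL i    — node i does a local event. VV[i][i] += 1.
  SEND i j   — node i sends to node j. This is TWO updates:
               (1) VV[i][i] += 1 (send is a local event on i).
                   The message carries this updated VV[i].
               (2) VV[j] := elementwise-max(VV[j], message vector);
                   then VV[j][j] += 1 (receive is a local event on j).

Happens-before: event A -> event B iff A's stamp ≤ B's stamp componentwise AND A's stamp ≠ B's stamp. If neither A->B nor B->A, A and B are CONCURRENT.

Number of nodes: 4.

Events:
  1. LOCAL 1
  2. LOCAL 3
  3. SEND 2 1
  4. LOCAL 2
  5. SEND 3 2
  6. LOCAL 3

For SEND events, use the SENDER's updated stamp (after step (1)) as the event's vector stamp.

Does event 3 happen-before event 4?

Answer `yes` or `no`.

Answer: yes

Derivation:
Initial: VV[0]=[0, 0, 0, 0]
Initial: VV[1]=[0, 0, 0, 0]
Initial: VV[2]=[0, 0, 0, 0]
Initial: VV[3]=[0, 0, 0, 0]
Event 1: LOCAL 1: VV[1][1]++ -> VV[1]=[0, 1, 0, 0]
Event 2: LOCAL 3: VV[3][3]++ -> VV[3]=[0, 0, 0, 1]
Event 3: SEND 2->1: VV[2][2]++ -> VV[2]=[0, 0, 1, 0], msg_vec=[0, 0, 1, 0]; VV[1]=max(VV[1],msg_vec) then VV[1][1]++ -> VV[1]=[0, 2, 1, 0]
Event 4: LOCAL 2: VV[2][2]++ -> VV[2]=[0, 0, 2, 0]
Event 5: SEND 3->2: VV[3][3]++ -> VV[3]=[0, 0, 0, 2], msg_vec=[0, 0, 0, 2]; VV[2]=max(VV[2],msg_vec) then VV[2][2]++ -> VV[2]=[0, 0, 3, 2]
Event 6: LOCAL 3: VV[3][3]++ -> VV[3]=[0, 0, 0, 3]
Event 3 stamp: [0, 0, 1, 0]
Event 4 stamp: [0, 0, 2, 0]
[0, 0, 1, 0] <= [0, 0, 2, 0]? True. Equal? False. Happens-before: True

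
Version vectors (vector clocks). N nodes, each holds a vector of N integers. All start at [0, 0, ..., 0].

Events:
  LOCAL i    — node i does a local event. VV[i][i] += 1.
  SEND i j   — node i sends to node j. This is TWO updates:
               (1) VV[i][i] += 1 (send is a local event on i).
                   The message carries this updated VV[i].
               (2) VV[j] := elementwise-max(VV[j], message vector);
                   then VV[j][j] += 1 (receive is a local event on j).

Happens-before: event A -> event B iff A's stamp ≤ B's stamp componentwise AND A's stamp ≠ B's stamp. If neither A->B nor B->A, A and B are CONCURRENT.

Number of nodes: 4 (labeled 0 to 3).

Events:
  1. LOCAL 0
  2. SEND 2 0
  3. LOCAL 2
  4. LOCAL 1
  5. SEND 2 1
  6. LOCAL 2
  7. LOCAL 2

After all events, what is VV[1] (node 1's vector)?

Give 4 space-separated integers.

Answer: 0 2 3 0

Derivation:
Initial: VV[0]=[0, 0, 0, 0]
Initial: VV[1]=[0, 0, 0, 0]
Initial: VV[2]=[0, 0, 0, 0]
Initial: VV[3]=[0, 0, 0, 0]
Event 1: LOCAL 0: VV[0][0]++ -> VV[0]=[1, 0, 0, 0]
Event 2: SEND 2->0: VV[2][2]++ -> VV[2]=[0, 0, 1, 0], msg_vec=[0, 0, 1, 0]; VV[0]=max(VV[0],msg_vec) then VV[0][0]++ -> VV[0]=[2, 0, 1, 0]
Event 3: LOCAL 2: VV[2][2]++ -> VV[2]=[0, 0, 2, 0]
Event 4: LOCAL 1: VV[1][1]++ -> VV[1]=[0, 1, 0, 0]
Event 5: SEND 2->1: VV[2][2]++ -> VV[2]=[0, 0, 3, 0], msg_vec=[0, 0, 3, 0]; VV[1]=max(VV[1],msg_vec) then VV[1][1]++ -> VV[1]=[0, 2, 3, 0]
Event 6: LOCAL 2: VV[2][2]++ -> VV[2]=[0, 0, 4, 0]
Event 7: LOCAL 2: VV[2][2]++ -> VV[2]=[0, 0, 5, 0]
Final vectors: VV[0]=[2, 0, 1, 0]; VV[1]=[0, 2, 3, 0]; VV[2]=[0, 0, 5, 0]; VV[3]=[0, 0, 0, 0]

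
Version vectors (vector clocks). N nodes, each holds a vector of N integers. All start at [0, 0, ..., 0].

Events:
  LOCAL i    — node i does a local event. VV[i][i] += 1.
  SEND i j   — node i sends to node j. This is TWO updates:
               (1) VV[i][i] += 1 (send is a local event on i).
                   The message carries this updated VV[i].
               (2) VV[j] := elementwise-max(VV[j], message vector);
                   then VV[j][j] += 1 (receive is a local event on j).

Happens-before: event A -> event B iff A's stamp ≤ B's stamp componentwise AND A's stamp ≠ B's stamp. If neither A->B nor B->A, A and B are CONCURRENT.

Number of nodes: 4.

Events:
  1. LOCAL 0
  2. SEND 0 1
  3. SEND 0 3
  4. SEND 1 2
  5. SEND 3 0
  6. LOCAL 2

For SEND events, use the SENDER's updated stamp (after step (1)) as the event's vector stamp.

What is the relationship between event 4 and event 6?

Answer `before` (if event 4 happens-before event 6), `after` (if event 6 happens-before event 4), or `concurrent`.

Answer: before

Derivation:
Initial: VV[0]=[0, 0, 0, 0]
Initial: VV[1]=[0, 0, 0, 0]
Initial: VV[2]=[0, 0, 0, 0]
Initial: VV[3]=[0, 0, 0, 0]
Event 1: LOCAL 0: VV[0][0]++ -> VV[0]=[1, 0, 0, 0]
Event 2: SEND 0->1: VV[0][0]++ -> VV[0]=[2, 0, 0, 0], msg_vec=[2, 0, 0, 0]; VV[1]=max(VV[1],msg_vec) then VV[1][1]++ -> VV[1]=[2, 1, 0, 0]
Event 3: SEND 0->3: VV[0][0]++ -> VV[0]=[3, 0, 0, 0], msg_vec=[3, 0, 0, 0]; VV[3]=max(VV[3],msg_vec) then VV[3][3]++ -> VV[3]=[3, 0, 0, 1]
Event 4: SEND 1->2: VV[1][1]++ -> VV[1]=[2, 2, 0, 0], msg_vec=[2, 2, 0, 0]; VV[2]=max(VV[2],msg_vec) then VV[2][2]++ -> VV[2]=[2, 2, 1, 0]
Event 5: SEND 3->0: VV[3][3]++ -> VV[3]=[3, 0, 0, 2], msg_vec=[3, 0, 0, 2]; VV[0]=max(VV[0],msg_vec) then VV[0][0]++ -> VV[0]=[4, 0, 0, 2]
Event 6: LOCAL 2: VV[2][2]++ -> VV[2]=[2, 2, 2, 0]
Event 4 stamp: [2, 2, 0, 0]
Event 6 stamp: [2, 2, 2, 0]
[2, 2, 0, 0] <= [2, 2, 2, 0]? True
[2, 2, 2, 0] <= [2, 2, 0, 0]? False
Relation: before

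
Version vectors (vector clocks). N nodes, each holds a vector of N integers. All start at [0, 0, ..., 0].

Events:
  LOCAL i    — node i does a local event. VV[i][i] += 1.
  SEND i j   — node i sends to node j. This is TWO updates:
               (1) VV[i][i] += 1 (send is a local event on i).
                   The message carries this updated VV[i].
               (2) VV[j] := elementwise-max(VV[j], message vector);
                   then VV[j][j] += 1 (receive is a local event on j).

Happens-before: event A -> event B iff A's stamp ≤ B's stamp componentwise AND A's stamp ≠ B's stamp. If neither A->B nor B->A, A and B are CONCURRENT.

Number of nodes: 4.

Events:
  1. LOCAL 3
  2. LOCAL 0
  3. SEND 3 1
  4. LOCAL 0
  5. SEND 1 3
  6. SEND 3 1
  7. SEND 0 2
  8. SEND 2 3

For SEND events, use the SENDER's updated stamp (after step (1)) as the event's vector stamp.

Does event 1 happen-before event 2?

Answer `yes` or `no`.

Answer: no

Derivation:
Initial: VV[0]=[0, 0, 0, 0]
Initial: VV[1]=[0, 0, 0, 0]
Initial: VV[2]=[0, 0, 0, 0]
Initial: VV[3]=[0, 0, 0, 0]
Event 1: LOCAL 3: VV[3][3]++ -> VV[3]=[0, 0, 0, 1]
Event 2: LOCAL 0: VV[0][0]++ -> VV[0]=[1, 0, 0, 0]
Event 3: SEND 3->1: VV[3][3]++ -> VV[3]=[0, 0, 0, 2], msg_vec=[0, 0, 0, 2]; VV[1]=max(VV[1],msg_vec) then VV[1][1]++ -> VV[1]=[0, 1, 0, 2]
Event 4: LOCAL 0: VV[0][0]++ -> VV[0]=[2, 0, 0, 0]
Event 5: SEND 1->3: VV[1][1]++ -> VV[1]=[0, 2, 0, 2], msg_vec=[0, 2, 0, 2]; VV[3]=max(VV[3],msg_vec) then VV[3][3]++ -> VV[3]=[0, 2, 0, 3]
Event 6: SEND 3->1: VV[3][3]++ -> VV[3]=[0, 2, 0, 4], msg_vec=[0, 2, 0, 4]; VV[1]=max(VV[1],msg_vec) then VV[1][1]++ -> VV[1]=[0, 3, 0, 4]
Event 7: SEND 0->2: VV[0][0]++ -> VV[0]=[3, 0, 0, 0], msg_vec=[3, 0, 0, 0]; VV[2]=max(VV[2],msg_vec) then VV[2][2]++ -> VV[2]=[3, 0, 1, 0]
Event 8: SEND 2->3: VV[2][2]++ -> VV[2]=[3, 0, 2, 0], msg_vec=[3, 0, 2, 0]; VV[3]=max(VV[3],msg_vec) then VV[3][3]++ -> VV[3]=[3, 2, 2, 5]
Event 1 stamp: [0, 0, 0, 1]
Event 2 stamp: [1, 0, 0, 0]
[0, 0, 0, 1] <= [1, 0, 0, 0]? False. Equal? False. Happens-before: False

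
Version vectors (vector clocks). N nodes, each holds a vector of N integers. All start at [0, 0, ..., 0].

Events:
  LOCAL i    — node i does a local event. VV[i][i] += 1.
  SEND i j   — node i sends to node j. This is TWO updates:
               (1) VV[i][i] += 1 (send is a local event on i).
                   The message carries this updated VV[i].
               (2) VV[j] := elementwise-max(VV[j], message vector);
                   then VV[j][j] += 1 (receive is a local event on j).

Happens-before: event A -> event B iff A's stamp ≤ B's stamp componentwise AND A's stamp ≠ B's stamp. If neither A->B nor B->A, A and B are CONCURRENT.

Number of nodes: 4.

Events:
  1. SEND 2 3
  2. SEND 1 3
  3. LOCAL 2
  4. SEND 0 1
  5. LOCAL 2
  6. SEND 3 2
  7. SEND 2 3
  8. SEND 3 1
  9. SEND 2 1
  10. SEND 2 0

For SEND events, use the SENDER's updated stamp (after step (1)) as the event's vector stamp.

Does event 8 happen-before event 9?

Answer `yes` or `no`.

Initial: VV[0]=[0, 0, 0, 0]
Initial: VV[1]=[0, 0, 0, 0]
Initial: VV[2]=[0, 0, 0, 0]
Initial: VV[3]=[0, 0, 0, 0]
Event 1: SEND 2->3: VV[2][2]++ -> VV[2]=[0, 0, 1, 0], msg_vec=[0, 0, 1, 0]; VV[3]=max(VV[3],msg_vec) then VV[3][3]++ -> VV[3]=[0, 0, 1, 1]
Event 2: SEND 1->3: VV[1][1]++ -> VV[1]=[0, 1, 0, 0], msg_vec=[0, 1, 0, 0]; VV[3]=max(VV[3],msg_vec) then VV[3][3]++ -> VV[3]=[0, 1, 1, 2]
Event 3: LOCAL 2: VV[2][2]++ -> VV[2]=[0, 0, 2, 0]
Event 4: SEND 0->1: VV[0][0]++ -> VV[0]=[1, 0, 0, 0], msg_vec=[1, 0, 0, 0]; VV[1]=max(VV[1],msg_vec) then VV[1][1]++ -> VV[1]=[1, 2, 0, 0]
Event 5: LOCAL 2: VV[2][2]++ -> VV[2]=[0, 0, 3, 0]
Event 6: SEND 3->2: VV[3][3]++ -> VV[3]=[0, 1, 1, 3], msg_vec=[0, 1, 1, 3]; VV[2]=max(VV[2],msg_vec) then VV[2][2]++ -> VV[2]=[0, 1, 4, 3]
Event 7: SEND 2->3: VV[2][2]++ -> VV[2]=[0, 1, 5, 3], msg_vec=[0, 1, 5, 3]; VV[3]=max(VV[3],msg_vec) then VV[3][3]++ -> VV[3]=[0, 1, 5, 4]
Event 8: SEND 3->1: VV[3][3]++ -> VV[3]=[0, 1, 5, 5], msg_vec=[0, 1, 5, 5]; VV[1]=max(VV[1],msg_vec) then VV[1][1]++ -> VV[1]=[1, 3, 5, 5]
Event 9: SEND 2->1: VV[2][2]++ -> VV[2]=[0, 1, 6, 3], msg_vec=[0, 1, 6, 3]; VV[1]=max(VV[1],msg_vec) then VV[1][1]++ -> VV[1]=[1, 4, 6, 5]
Event 10: SEND 2->0: VV[2][2]++ -> VV[2]=[0, 1, 7, 3], msg_vec=[0, 1, 7, 3]; VV[0]=max(VV[0],msg_vec) then VV[0][0]++ -> VV[0]=[2, 1, 7, 3]
Event 8 stamp: [0, 1, 5, 5]
Event 9 stamp: [0, 1, 6, 3]
[0, 1, 5, 5] <= [0, 1, 6, 3]? False. Equal? False. Happens-before: False

Answer: no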